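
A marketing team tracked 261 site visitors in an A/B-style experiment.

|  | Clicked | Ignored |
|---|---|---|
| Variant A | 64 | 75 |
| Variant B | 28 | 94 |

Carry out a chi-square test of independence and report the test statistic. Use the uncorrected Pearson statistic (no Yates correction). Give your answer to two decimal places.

Row totals: 139, 122. Column totals: 92, 169. Grand total N = 261.
Expected counts (row total × column total / N):
  Variant A, Clicked: 139×92/261 = 48.996
  Variant A, Ignored: 139×169/261 = 90.004
  Variant B, Clicked: 122×92/261 = 43.004
  Variant B, Ignored: 122×169/261 = 78.996
Contributions (O − E)²/E:
  (64 − 48.996)²/48.996 = 4.5947
  (75 − 90.004)²/90.004 = 2.5012
  (28 − 43.004)²/43.004 = 5.2349
  (94 − 78.996)²/78.996 = 2.8498
χ² = 4.5947 + 2.5012 + 5.2349 + 2.8498 = 15.18

15.18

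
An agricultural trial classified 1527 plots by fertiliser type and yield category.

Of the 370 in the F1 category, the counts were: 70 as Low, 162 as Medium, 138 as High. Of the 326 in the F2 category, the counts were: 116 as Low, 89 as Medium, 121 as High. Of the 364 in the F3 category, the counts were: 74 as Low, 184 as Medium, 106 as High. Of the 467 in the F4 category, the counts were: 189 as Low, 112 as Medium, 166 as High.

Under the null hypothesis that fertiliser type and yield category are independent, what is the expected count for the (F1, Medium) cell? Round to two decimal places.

132.54

Row total (F1) = 370; column total (Medium) = 547; grand total N = 1527.
Expected count = (row total × column total) / N = 370 × 547 / 1527 = 132.54.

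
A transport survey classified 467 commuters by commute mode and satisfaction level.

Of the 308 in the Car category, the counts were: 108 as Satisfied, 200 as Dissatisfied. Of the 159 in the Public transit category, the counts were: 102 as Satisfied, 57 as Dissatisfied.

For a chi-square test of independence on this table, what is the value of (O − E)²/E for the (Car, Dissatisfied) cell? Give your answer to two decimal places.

5.49

Row total (Car) = 308; column total (Dissatisfied) = 257; N = 467.
Expected count E = 308 × 257 / 467 = 169.499.
Contribution = (O − E)²/E = (200 − 169.499)² / 169.499 = 5.49.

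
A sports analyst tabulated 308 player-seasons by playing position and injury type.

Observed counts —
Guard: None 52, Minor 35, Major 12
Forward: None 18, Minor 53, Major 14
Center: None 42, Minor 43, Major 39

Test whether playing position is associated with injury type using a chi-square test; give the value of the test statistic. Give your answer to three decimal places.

Row totals: 99, 85, 124. Column totals: 112, 131, 65. Grand total N = 308.
Expected counts (row total × column total / N):
  Guard, None: 99×112/308 = 36.0000
  Guard, Minor: 99×131/308 = 42.1071
  Guard, Major: 99×65/308 = 20.8929
  Forward, None: 85×112/308 = 30.9091
  Forward, Minor: 85×131/308 = 36.1526
  Forward, Major: 85×65/308 = 17.9383
  Center, None: 124×112/308 = 45.0909
  Center, Minor: 124×131/308 = 52.7403
  Center, Major: 124×65/308 = 26.1688
Contributions (O − E)²/E:
  (52 − 36.0000)²/36.0000 = 7.1111
  (35 − 42.1071)²/42.1071 = 1.1996
  (12 − 20.8929)²/20.8929 = 3.7852
  (18 − 30.9091)²/30.9091 = 5.3914
  (53 − 36.1526)²/36.1526 = 7.8510
  (14 − 17.9383)²/17.9383 = 0.8646
  (42 − 45.0909)²/45.0909 = 0.2119
  (43 − 52.7403)²/52.7403 = 1.7989
  (39 − 26.1688)²/26.1688 = 6.2914
χ² = 7.1111 + 1.1996 + 3.7852 + 5.3914 + 7.8510 + 0.8646 + 0.2119 + 1.7989 + 6.2914 = 34.505

34.505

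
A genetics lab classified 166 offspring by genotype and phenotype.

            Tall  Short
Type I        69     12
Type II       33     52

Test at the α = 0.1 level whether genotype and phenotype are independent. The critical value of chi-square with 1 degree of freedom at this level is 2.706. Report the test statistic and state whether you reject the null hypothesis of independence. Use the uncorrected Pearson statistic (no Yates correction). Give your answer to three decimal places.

Row totals: 81, 85. Column totals: 102, 64. Grand total N = 166.
Expected counts (row total × column total / N):
  Type I, Tall: 81×102/166 = 49.7711
  Type I, Short: 81×64/166 = 31.2289
  Type II, Tall: 85×102/166 = 52.2289
  Type II, Short: 85×64/166 = 32.7711
Contributions (O − E)²/E:
  (69 − 49.7711)²/49.7711 = 7.4290
  (12 − 31.2289)²/31.2289 = 11.8400
  (33 − 52.2289)²/52.2289 = 7.0794
  (52 − 32.7711)²/32.7711 = 11.2828
χ² = 7.4290 + 11.8400 + 7.0794 + 11.2828 = 37.631
df = (2−1)(2−1) = 1. Since 37.631 > 2.706, reject the null hypothesis of independence at α = 0.1.

37.631; reject H₀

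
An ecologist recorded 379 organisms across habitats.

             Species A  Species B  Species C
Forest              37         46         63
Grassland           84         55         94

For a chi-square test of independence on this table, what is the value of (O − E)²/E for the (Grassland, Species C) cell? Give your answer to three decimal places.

Row total (Grassland) = 233; column total (Species C) = 157; N = 379.
Expected count E = 233 × 157 / 379 = 96.5198.
Contribution = (O − E)²/E = (94 − 96.5198)² / 96.5198 = 0.066.

0.066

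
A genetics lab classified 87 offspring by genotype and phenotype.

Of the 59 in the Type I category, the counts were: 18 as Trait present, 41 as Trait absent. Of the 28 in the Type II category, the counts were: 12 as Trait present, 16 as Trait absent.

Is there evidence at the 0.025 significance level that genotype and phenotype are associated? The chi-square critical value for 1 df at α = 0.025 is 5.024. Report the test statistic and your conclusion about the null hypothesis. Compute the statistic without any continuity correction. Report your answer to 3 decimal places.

Row totals: 59, 28. Column totals: 30, 57. Grand total N = 87.
Expected counts (row total × column total / N):
  Type I, Trait present: 59×30/87 = 20.3448
  Type I, Trait absent: 59×57/87 = 38.6552
  Type II, Trait present: 28×30/87 = 9.6552
  Type II, Trait absent: 28×57/87 = 18.3448
Contributions (O − E)²/E:
  (18 − 20.3448)²/20.3448 = 0.2702
  (41 − 38.6552)²/38.6552 = 0.1422
  (12 − 9.6552)²/9.6552 = 0.5694
  (16 − 18.3448)²/18.3448 = 0.2997
χ² = 0.2702 + 0.1422 + 0.5694 + 0.2997 = 1.282
df = (2−1)(2−1) = 1. Since 1.282 < 5.024, fail to reject the null hypothesis of independence at α = 0.025.

1.282; fail to reject H₀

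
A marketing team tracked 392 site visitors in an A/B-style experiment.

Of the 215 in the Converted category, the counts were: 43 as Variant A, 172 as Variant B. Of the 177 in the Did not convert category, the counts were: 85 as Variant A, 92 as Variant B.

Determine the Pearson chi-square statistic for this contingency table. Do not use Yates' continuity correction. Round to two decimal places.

34.67

Row totals: 215, 177. Column totals: 128, 264. Grand total N = 392.
Expected counts (row total × column total / N):
  Converted, Variant A: 215×128/392 = 70.204
  Converted, Variant B: 215×264/392 = 144.796
  Did not convert, Variant A: 177×128/392 = 57.796
  Did not convert, Variant B: 177×264/392 = 119.204
Contributions (O − E)²/E:
  (43 − 70.204)²/70.204 = 10.5415
  (172 − 144.796)²/144.796 = 5.1110
  (85 − 57.796)²/57.796 = 12.8047
  (92 − 119.204)²/119.204 = 6.2083
χ² = 10.5415 + 5.1110 + 12.8047 + 6.2083 = 34.67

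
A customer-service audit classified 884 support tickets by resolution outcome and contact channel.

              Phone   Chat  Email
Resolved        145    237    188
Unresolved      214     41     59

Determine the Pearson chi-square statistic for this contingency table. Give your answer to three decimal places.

Row totals: 570, 314. Column totals: 359, 278, 247. Grand total N = 884.
Expected counts (row total × column total / N):
  Resolved, Phone: 570×359/884 = 231.4819
  Resolved, Chat: 570×278/884 = 179.2534
  Resolved, Email: 570×247/884 = 159.2647
  Unresolved, Phone: 314×359/884 = 127.5181
  Unresolved, Chat: 314×278/884 = 98.7466
  Unresolved, Email: 314×247/884 = 87.7353
Contributions (O − E)²/E:
  (145 − 231.4819)²/231.4819 = 32.3097
  (237 − 179.2534)²/179.2534 = 18.6031
  (188 − 159.2647)²/159.2647 = 5.1846
  (214 − 127.5181)²/127.5181 = 58.6514
  (41 − 98.7466)²/98.7466 = 33.7700
  (59 − 87.7353)²/87.7353 = 9.4115
χ² = 32.3097 + 18.6031 + 5.1846 + 58.6514 + 33.7700 + 9.4115 = 157.930

157.930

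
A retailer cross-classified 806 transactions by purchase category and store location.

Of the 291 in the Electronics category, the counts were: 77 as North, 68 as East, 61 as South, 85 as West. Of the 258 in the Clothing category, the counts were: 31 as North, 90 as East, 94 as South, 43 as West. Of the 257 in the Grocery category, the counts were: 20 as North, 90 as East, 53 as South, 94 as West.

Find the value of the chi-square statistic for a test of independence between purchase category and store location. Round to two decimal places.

77.26

Row totals: 291, 258, 257. Column totals: 128, 248, 208, 222. Grand total N = 806.
Expected counts (row total × column total / N):
  Electronics, North: 291×128/806 = 46.213
  Electronics, East: 291×248/806 = 89.538
  Electronics, South: 291×208/806 = 75.097
  Electronics, West: 291×222/806 = 80.151
  Clothing, North: 258×128/806 = 40.973
  Clothing, East: 258×248/806 = 79.385
  Clothing, South: 258×208/806 = 66.581
  Clothing, West: 258×222/806 = 71.062
  Grocery, North: 257×128/806 = 40.814
  Grocery, East: 257×248/806 = 79.077
  Grocery, South: 257×208/806 = 66.323
  Grocery, West: 257×222/806 = 70.787
Contributions (O − E)²/E:
  (77 − 46.213)²/46.213 = 20.5102
  (68 − 89.538)²/89.538 = 5.1809
  (61 − 75.097)²/75.097 = 2.6462
  (85 − 80.151)²/80.151 = 0.2934
  (31 − 40.973)²/40.973 = 2.4275
  (90 − 79.385)²/79.385 = 1.4194
  (94 − 66.581)²/66.581 = 11.2915
  (43 − 71.062)²/71.062 = 11.0815
  (20 − 40.814)²/40.814 = 10.6146
  (90 − 79.077)²/79.077 = 1.5088
  (53 − 66.323)²/66.323 = 2.6763
  (94 − 70.787)²/70.787 = 7.6122
χ² = 20.5102 + 5.1809 + 2.6462 + 0.2934 + 2.4275 + 1.4194 + 11.2915 + 11.0815 + 10.6146 + 1.5088 + 2.6763 + 7.6122 = 77.26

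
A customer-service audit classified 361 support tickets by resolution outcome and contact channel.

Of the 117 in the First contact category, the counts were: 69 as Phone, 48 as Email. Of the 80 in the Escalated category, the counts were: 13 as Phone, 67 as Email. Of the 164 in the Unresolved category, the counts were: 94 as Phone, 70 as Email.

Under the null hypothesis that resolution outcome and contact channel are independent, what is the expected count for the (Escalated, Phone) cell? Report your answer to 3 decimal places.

39.003

Row total (Escalated) = 80; column total (Phone) = 176; grand total N = 361.
Expected count = (row total × column total) / N = 80 × 176 / 361 = 39.003.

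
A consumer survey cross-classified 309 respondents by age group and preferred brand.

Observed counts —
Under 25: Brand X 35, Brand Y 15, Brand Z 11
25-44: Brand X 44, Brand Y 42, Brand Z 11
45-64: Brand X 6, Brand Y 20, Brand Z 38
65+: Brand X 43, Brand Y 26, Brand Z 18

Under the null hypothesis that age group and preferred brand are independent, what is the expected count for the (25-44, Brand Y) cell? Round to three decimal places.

Row total (25-44) = 97; column total (Brand Y) = 103; grand total N = 309.
Expected count = (row total × column total) / N = 97 × 103 / 309 = 32.333.

32.333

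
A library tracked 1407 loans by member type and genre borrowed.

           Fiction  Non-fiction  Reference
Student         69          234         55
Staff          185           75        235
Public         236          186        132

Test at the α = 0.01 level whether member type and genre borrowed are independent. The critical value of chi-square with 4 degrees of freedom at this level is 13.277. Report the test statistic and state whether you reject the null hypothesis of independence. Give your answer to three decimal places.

267.958; reject H₀

Row totals: 358, 495, 554. Column totals: 490, 495, 422. Grand total N = 1407.
Expected counts (row total × column total / N):
  Student, Fiction: 358×490/1407 = 124.6766
  Student, Non-fiction: 358×495/1407 = 125.9488
  Student, Reference: 358×422/1407 = 107.3746
  Staff, Fiction: 495×490/1407 = 172.3881
  Staff, Non-fiction: 495×495/1407 = 174.1471
  Staff, Reference: 495×422/1407 = 148.4648
  Public, Fiction: 554×490/1407 = 192.9353
  Public, Non-fiction: 554×495/1407 = 194.9041
  Public, Reference: 554×422/1407 = 166.1606
Contributions (O − E)²/E:
  (69 − 124.6766)²/124.6766 = 24.8634
  (234 − 125.9488)²/125.9488 = 92.6969
  (55 − 107.3746)²/107.3746 = 25.5470
  (185 − 172.3881)²/172.3881 = 0.9227
  (75 − 174.1471)²/174.1471 = 56.4474
  (235 − 148.4648)²/148.4648 = 50.4385
  (236 − 192.9353)²/192.9353 = 9.6124
  (186 − 194.9041)²/194.9041 = 0.4068
  (132 − 166.1606)²/166.1606 = 7.0230
χ² = 24.8634 + 92.6969 + 25.5470 + 0.9227 + 56.4474 + 50.4385 + 9.6124 + 0.4068 + 7.0230 = 267.958
df = (3−1)(3−1) = 4. Since 267.958 > 13.277, reject the null hypothesis of independence at α = 0.01.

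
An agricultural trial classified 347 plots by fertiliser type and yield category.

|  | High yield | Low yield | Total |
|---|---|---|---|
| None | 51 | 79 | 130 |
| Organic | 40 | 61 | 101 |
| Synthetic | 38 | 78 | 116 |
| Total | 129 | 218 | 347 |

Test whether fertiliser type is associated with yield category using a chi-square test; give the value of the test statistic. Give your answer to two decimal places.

Grand total N = 347.
Expected counts (row total × column total / N):
  None, High yield: 130×129/347 = 48.329
  None, Low yield: 130×218/347 = 81.671
  Organic, High yield: 101×129/347 = 37.548
  Organic, Low yield: 101×218/347 = 63.452
  Synthetic, High yield: 116×129/347 = 43.124
  Synthetic, Low yield: 116×218/347 = 72.876
Contributions (O − E)²/E:
  (51 − 48.329)²/48.329 = 0.1476
  (79 − 81.671)²/81.671 = 0.0874
  (40 − 37.548)²/37.548 = 0.1601
  (61 − 63.452)²/63.452 = 0.0948
  (38 − 43.124)²/43.124 = 0.6088
  (78 − 72.876)²/72.876 = 0.3603
χ² = 0.1476 + 0.0874 + 0.1601 + 0.0948 + 0.6088 + 0.3603 = 1.46

1.46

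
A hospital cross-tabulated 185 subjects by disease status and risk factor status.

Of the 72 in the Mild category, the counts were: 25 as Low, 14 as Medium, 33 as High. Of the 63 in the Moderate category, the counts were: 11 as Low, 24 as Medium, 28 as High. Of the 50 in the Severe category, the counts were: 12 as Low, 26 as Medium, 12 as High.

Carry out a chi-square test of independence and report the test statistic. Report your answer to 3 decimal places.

17.504

Row totals: 72, 63, 50. Column totals: 48, 64, 73. Grand total N = 185.
Expected counts (row total × column total / N):
  Mild, Low: 72×48/185 = 18.6811
  Mild, Medium: 72×64/185 = 24.9081
  Mild, High: 72×73/185 = 28.4108
  Moderate, Low: 63×48/185 = 16.3459
  Moderate, Medium: 63×64/185 = 21.7946
  Moderate, High: 63×73/185 = 24.8595
  Severe, Low: 50×48/185 = 12.9730
  Severe, Medium: 50×64/185 = 17.2973
  Severe, High: 50×73/185 = 19.7297
Contributions (O − E)²/E:
  (25 − 18.6811)²/18.6811 = 2.1374
  (14 − 24.9081)²/24.9081 = 4.7770
  (33 − 28.4108)²/28.4108 = 0.7413
  (11 − 16.3459)²/16.3459 = 1.7484
  (24 − 21.7946)²/21.7946 = 0.2232
  (28 − 24.8595)²/24.8595 = 0.3967
  (12 − 12.9730)²/12.9730 = 0.0730
  (26 − 17.2973)²/17.2973 = 4.3785
  (12 − 19.7297)²/19.7297 = 3.0283
χ² = 2.1374 + 4.7770 + 0.7413 + 1.7484 + 0.2232 + 0.3967 + 0.0730 + 4.3785 + 3.0283 = 17.504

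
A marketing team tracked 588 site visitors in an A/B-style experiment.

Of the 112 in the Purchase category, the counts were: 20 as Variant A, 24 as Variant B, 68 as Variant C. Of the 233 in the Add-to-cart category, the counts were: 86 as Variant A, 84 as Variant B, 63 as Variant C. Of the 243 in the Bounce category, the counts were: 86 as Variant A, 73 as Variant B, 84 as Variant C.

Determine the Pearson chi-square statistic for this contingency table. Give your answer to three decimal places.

Row totals: 112, 233, 243. Column totals: 192, 181, 215. Grand total N = 588.
Expected counts (row total × column total / N):
  Purchase, Variant A: 112×192/588 = 36.5714
  Purchase, Variant B: 112×181/588 = 34.4762
  Purchase, Variant C: 112×215/588 = 40.9524
  Add-to-cart, Variant A: 233×192/588 = 76.0816
  Add-to-cart, Variant B: 233×181/588 = 71.7228
  Add-to-cart, Variant C: 233×215/588 = 85.1956
  Bounce, Variant A: 243×192/588 = 79.3469
  Bounce, Variant B: 243×181/588 = 74.8010
  Bounce, Variant C: 243×215/588 = 88.8520
Contributions (O − E)²/E:
  (20 − 36.5714)²/36.5714 = 7.5089
  (24 − 34.4762)²/34.4762 = 3.1834
  (68 − 40.9524)²/40.9524 = 17.8640
  (86 − 76.0816)²/76.0816 = 1.2930
  (84 − 71.7228)²/71.7228 = 2.1016
  (63 − 85.1956)²/85.1956 = 5.7825
  (86 − 79.3469)²/79.3469 = 0.5579
  (73 − 74.8010)²/74.8010 = 0.0434
  (84 − 88.8520)²/88.8520 = 0.2650
χ² = 7.5089 + 3.1834 + 17.8640 + 1.2930 + 2.1016 + 5.7825 + 0.5579 + 0.0434 + 0.2650 = 38.600

38.600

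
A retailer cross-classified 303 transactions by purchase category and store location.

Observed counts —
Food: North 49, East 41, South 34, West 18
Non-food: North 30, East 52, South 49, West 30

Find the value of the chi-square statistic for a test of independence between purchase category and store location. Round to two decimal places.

Row totals: 142, 161. Column totals: 79, 93, 83, 48. Grand total N = 303.
Expected counts (row total × column total / N):
  Food, North: 142×79/303 = 37.023
  Food, East: 142×93/303 = 43.584
  Food, South: 142×83/303 = 38.898
  Food, West: 142×48/303 = 22.495
  Non-food, North: 161×79/303 = 41.977
  Non-food, East: 161×93/303 = 49.416
  Non-food, South: 161×83/303 = 44.102
  Non-food, West: 161×48/303 = 25.505
Contributions (O − E)²/E:
  (49 − 37.023)²/37.023 = 3.8746
  (41 − 43.584)²/43.584 = 0.1532
  (34 − 38.898)²/38.898 = 0.6168
  (18 − 22.495)²/22.495 = 0.8982
  (30 − 41.977)²/41.977 = 3.4173
  (52 − 49.416)²/49.416 = 0.1351
  (49 − 44.102)²/44.102 = 0.5440
  (30 − 25.505)²/25.505 = 0.7922
χ² = 3.8746 + 0.1532 + 0.6168 + 0.8982 + 3.4173 + 0.1351 + 0.5440 + 0.7922 = 10.43

10.43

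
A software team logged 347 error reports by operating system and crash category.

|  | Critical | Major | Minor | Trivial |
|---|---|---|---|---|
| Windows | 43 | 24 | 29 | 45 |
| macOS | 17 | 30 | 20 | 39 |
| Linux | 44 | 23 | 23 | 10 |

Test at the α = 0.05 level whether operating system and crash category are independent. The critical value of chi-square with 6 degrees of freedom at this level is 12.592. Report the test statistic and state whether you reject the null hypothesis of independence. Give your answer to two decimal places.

33.06; reject H₀

Row totals: 141, 106, 100. Column totals: 104, 77, 72, 94. Grand total N = 347.
Expected counts (row total × column total / N):
  Windows, Critical: 141×104/347 = 42.259
  Windows, Major: 141×77/347 = 31.288
  Windows, Minor: 141×72/347 = 29.256
  Windows, Trivial: 141×94/347 = 38.196
  macOS, Critical: 106×104/347 = 31.769
  macOS, Major: 106×77/347 = 23.522
  macOS, Minor: 106×72/347 = 21.994
  macOS, Trivial: 106×94/347 = 28.715
  Linux, Critical: 100×104/347 = 29.971
  Linux, Major: 100×77/347 = 22.190
  Linux, Minor: 100×72/347 = 20.749
  Linux, Trivial: 100×94/347 = 27.089
Contributions (O − E)²/E:
  (43 − 42.259)²/42.259 = 0.0130
  (24 − 31.288)²/31.288 = 1.6976
  (29 − 29.256)²/29.256 = 0.0022
  (45 − 38.196)²/38.196 = 1.2120
  (17 − 31.769)²/31.769 = 6.8659
  (30 − 23.522)²/23.522 = 1.7841
  (20 − 21.994)²/21.994 = 0.1808
  (39 − 28.715)²/28.715 = 3.6838
  (44 − 29.971)²/29.971 = 6.5668
  (23 − 22.190)²/22.190 = 0.0296
  (23 − 20.749)²/20.749 = 0.2442
  (10 − 27.089)²/27.089 = 10.7805
χ² = 0.0130 + 1.6976 + 0.0022 + 1.2120 + 6.8659 + 1.7841 + 0.1808 + 3.6838 + 6.5668 + 0.0296 + 0.2442 + 10.7805 = 33.06
df = (3−1)(4−1) = 6. Since 33.06 > 12.592, reject the null hypothesis of independence at α = 0.05.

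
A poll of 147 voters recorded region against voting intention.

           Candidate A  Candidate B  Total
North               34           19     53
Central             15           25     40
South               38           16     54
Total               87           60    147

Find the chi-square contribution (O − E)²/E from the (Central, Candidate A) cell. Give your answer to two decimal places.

Row total (Central) = 40; column total (Candidate A) = 87; N = 147.
Expected count E = 40 × 87 / 147 = 23.673.
Contribution = (O − E)²/E = (15 − 23.673)² / 23.673 = 3.18.

3.18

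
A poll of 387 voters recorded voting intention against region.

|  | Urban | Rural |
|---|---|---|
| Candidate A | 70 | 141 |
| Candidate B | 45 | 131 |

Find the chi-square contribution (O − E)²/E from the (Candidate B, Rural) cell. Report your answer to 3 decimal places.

Row total (Candidate B) = 176; column total (Rural) = 272; N = 387.
Expected count E = 176 × 272 / 387 = 123.7003.
Contribution = (O − E)²/E = (131 − 123.7003)² / 123.7003 = 0.431.

0.431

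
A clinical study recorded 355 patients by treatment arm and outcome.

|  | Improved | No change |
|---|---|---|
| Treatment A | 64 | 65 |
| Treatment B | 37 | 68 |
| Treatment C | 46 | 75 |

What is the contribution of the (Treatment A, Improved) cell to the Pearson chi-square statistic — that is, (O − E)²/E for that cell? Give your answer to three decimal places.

Row total (Treatment A) = 129; column total (Improved) = 147; N = 355.
Expected count E = 129 × 147 / 355 = 53.4169.
Contribution = (O − E)²/E = (64 − 53.4169)² / 53.4169 = 2.097.

2.097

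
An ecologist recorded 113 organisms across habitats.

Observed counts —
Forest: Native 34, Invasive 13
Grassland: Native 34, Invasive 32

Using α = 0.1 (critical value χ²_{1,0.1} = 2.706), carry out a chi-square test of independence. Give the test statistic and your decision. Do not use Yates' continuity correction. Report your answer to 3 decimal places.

Row totals: 47, 66. Column totals: 68, 45. Grand total N = 113.
Expected counts (row total × column total / N):
  Forest, Native: 47×68/113 = 28.2832
  Forest, Invasive: 47×45/113 = 18.7168
  Grassland, Native: 66×68/113 = 39.7168
  Grassland, Invasive: 66×45/113 = 26.2832
Contributions (O − E)²/E:
  (34 − 28.2832)²/28.2832 = 1.1555
  (13 − 18.7168)²/18.7168 = 1.7461
  (34 − 39.7168)²/39.7168 = 0.8229
  (32 − 26.2832)²/26.2832 = 1.2434
χ² = 1.1555 + 1.7461 + 0.8229 + 1.2434 = 4.968
df = (2−1)(2−1) = 1. Since 4.968 > 2.706, reject the null hypothesis of independence at α = 0.1.

4.968; reject H₀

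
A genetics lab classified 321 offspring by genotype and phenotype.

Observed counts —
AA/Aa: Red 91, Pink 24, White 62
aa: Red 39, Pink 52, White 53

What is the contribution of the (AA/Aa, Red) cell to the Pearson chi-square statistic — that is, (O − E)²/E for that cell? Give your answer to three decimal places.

5.206

Row total (AA/Aa) = 177; column total (Red) = 130; N = 321.
Expected count E = 177 × 130 / 321 = 71.6822.
Contribution = (O − E)²/E = (91 − 71.6822)² / 71.6822 = 5.206.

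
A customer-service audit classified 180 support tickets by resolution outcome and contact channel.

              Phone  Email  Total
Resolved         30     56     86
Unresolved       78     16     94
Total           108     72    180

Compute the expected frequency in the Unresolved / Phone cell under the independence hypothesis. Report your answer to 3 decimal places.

56.400

Row total (Unresolved) = 94; column total (Phone) = 108; grand total N = 180.
Expected count = (row total × column total) / N = 94 × 108 / 180 = 56.400.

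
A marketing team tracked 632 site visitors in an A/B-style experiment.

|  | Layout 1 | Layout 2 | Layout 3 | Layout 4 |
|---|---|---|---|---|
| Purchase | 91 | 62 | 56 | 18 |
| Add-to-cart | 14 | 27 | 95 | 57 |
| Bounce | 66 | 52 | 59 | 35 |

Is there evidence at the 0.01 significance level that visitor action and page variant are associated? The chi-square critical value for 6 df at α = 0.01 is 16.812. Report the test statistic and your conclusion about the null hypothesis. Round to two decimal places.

102.37; reject H₀

Row totals: 227, 193, 212. Column totals: 171, 141, 210, 110. Grand total N = 632.
Expected counts (row total × column total / N):
  Purchase, Layout 1: 227×171/632 = 61.419
  Purchase, Layout 2: 227×141/632 = 50.644
  Purchase, Layout 3: 227×210/632 = 75.427
  Purchase, Layout 4: 227×110/632 = 39.509
  Add-to-cart, Layout 1: 193×171/632 = 52.220
  Add-to-cart, Layout 2: 193×141/632 = 43.059
  Add-to-cart, Layout 3: 193×210/632 = 64.130
  Add-to-cart, Layout 4: 193×110/632 = 33.592
  Bounce, Layout 1: 212×171/632 = 57.361
  Bounce, Layout 2: 212×141/632 = 47.297
  Bounce, Layout 3: 212×210/632 = 70.443
  Bounce, Layout 4: 212×110/632 = 36.899
Contributions (O − E)²/E:
  (91 − 61.419)²/61.419 = 14.2470
  (62 − 50.644)²/50.644 = 2.5464
  (56 − 75.427)²/75.427 = 5.0036
  (18 − 39.509)²/39.509 = 11.7097
  (14 − 52.220)²/52.220 = 27.9734
  (27 − 43.059)²/43.059 = 5.9893
  (95 − 64.130)²/64.130 = 14.8598
  (57 − 33.592)²/33.592 = 16.3115
  (66 − 57.361)²/57.361 = 1.3011
  (52 − 47.297)²/47.297 = 0.4676
  (59 − 70.443)²/70.443 = 1.8588
  (35 − 36.899)²/36.899 = 0.0977
χ² = 14.2470 + 2.5464 + 5.0036 + 11.7097 + 27.9734 + 5.9893 + 14.8598 + 16.3115 + 1.3011 + 0.4676 + 1.8588 + 0.0977 = 102.37
df = (3−1)(4−1) = 6. Since 102.37 > 16.812, reject the null hypothesis of independence at α = 0.01.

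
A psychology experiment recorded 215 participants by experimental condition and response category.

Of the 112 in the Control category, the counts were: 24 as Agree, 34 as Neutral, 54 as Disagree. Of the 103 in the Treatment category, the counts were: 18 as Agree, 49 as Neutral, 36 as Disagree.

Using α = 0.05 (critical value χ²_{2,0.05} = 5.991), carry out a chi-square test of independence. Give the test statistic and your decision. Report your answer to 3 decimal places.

6.803; reject H₀

Row totals: 112, 103. Column totals: 42, 83, 90. Grand total N = 215.
Expected counts (row total × column total / N):
  Control, Agree: 112×42/215 = 21.8791
  Control, Neutral: 112×83/215 = 43.2372
  Control, Disagree: 112×90/215 = 46.8837
  Treatment, Agree: 103×42/215 = 20.1209
  Treatment, Neutral: 103×83/215 = 39.7628
  Treatment, Disagree: 103×90/215 = 43.1163
Contributions (O − E)²/E:
  (24 − 21.8791)²/21.8791 = 0.2056
  (34 − 43.2372)²/43.2372 = 1.9734
  (54 − 46.8837)²/46.8837 = 1.0802
  (18 − 20.1209)²/20.1209 = 0.2236
  (49 − 39.7628)²/39.7628 = 2.1459
  (36 − 43.1163)²/43.1163 = 1.1745
χ² = 0.2056 + 1.9734 + 1.0802 + 0.2236 + 2.1459 + 1.1745 = 6.803
df = (2−1)(3−1) = 2. Since 6.803 > 5.991, reject the null hypothesis of independence at α = 0.05.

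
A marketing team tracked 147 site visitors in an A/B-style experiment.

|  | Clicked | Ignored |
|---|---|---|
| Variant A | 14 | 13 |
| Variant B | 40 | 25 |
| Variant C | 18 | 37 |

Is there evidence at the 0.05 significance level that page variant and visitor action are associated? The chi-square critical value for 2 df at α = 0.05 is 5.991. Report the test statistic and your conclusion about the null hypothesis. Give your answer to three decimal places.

10.005; reject H₀

Row totals: 27, 65, 55. Column totals: 72, 75. Grand total N = 147.
Expected counts (row total × column total / N):
  Variant A, Clicked: 27×72/147 = 13.2245
  Variant A, Ignored: 27×75/147 = 13.7755
  Variant B, Clicked: 65×72/147 = 31.8367
  Variant B, Ignored: 65×75/147 = 33.1633
  Variant C, Clicked: 55×72/147 = 26.9388
  Variant C, Ignored: 55×75/147 = 28.0612
Contributions (O − E)²/E:
  (14 − 13.2245)²/13.2245 = 0.0455
  (13 − 13.7755)²/13.7755 = 0.0437
  (40 − 31.8367)²/31.8367 = 2.0932
  (25 − 33.1633)²/33.1633 = 2.0094
  (18 − 26.9388)²/26.9388 = 2.9661
  (37 − 28.0612)²/28.0612 = 2.8474
χ² = 0.0455 + 0.0437 + 2.0932 + 2.0094 + 2.9661 + 2.8474 = 10.005
df = (3−1)(2−1) = 2. Since 10.005 > 5.991, reject the null hypothesis of independence at α = 0.05.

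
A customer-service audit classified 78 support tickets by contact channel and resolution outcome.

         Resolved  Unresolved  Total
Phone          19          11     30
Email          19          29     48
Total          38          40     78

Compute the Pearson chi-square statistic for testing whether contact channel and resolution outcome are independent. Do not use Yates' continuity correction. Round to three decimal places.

4.168

Grand total N = 78.
Expected counts (row total × column total / N):
  Phone, Resolved: 30×38/78 = 14.6154
  Phone, Unresolved: 30×40/78 = 15.3846
  Email, Resolved: 48×38/78 = 23.3846
  Email, Unresolved: 48×40/78 = 24.6154
Contributions (O − E)²/E:
  (19 − 14.6154)²/14.6154 = 1.3154
  (11 − 15.3846)²/15.3846 = 1.2496
  (19 − 23.3846)²/23.3846 = 0.8221
  (29 − 24.6154)²/24.6154 = 0.7810
χ² = 1.3154 + 1.2496 + 0.8221 + 0.7810 = 4.168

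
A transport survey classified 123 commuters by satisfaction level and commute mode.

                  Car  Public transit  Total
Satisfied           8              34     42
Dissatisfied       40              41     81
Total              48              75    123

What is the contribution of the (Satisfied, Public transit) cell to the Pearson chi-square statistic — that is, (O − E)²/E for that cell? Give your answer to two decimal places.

Row total (Satisfied) = 42; column total (Public transit) = 75; N = 123.
Expected count E = 42 × 75 / 123 = 25.60976.
Contribution = (O − E)²/E = (34 − 25.60976)² / 25.60976 = 2.75.

2.75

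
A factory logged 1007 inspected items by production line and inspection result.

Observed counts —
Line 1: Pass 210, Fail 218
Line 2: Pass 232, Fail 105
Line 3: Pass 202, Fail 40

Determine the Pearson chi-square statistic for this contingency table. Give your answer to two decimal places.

84.63

Row totals: 428, 337, 242. Column totals: 644, 363. Grand total N = 1007.
Expected counts (row total × column total / N):
  Line 1, Pass: 428×644/1007 = 273.716
  Line 1, Fail: 428×363/1007 = 154.284
  Line 2, Pass: 337×644/1007 = 215.519
  Line 2, Fail: 337×363/1007 = 121.481
  Line 3, Pass: 242×644/1007 = 154.765
  Line 3, Fail: 242×363/1007 = 87.235
Contributions (O − E)²/E:
  (210 − 273.716)²/273.716 = 14.8319
  (218 − 154.284)²/154.284 = 26.3133
  (232 − 215.519)²/215.519 = 1.2603
  (105 − 121.481)²/121.481 = 2.2359
  (202 − 154.765)²/154.765 = 14.4163
  (40 − 87.235)²/87.235 = 25.5763
χ² = 14.8319 + 26.3133 + 1.2603 + 2.2359 + 14.4163 + 25.5763 = 84.63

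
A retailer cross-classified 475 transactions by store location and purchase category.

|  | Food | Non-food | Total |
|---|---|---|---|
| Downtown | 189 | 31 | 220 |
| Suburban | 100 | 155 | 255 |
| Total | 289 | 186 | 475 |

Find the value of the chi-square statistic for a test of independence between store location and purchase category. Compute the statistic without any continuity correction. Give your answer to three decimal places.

Grand total N = 475.
Expected counts (row total × column total / N):
  Downtown, Food: 220×289/475 = 133.8526
  Downtown, Non-food: 220×186/475 = 86.1474
  Suburban, Food: 255×289/475 = 155.1474
  Suburban, Non-food: 255×186/475 = 99.8526
Contributions (O − E)²/E:
  (189 − 133.8526)²/133.8526 = 22.7208
  (31 − 86.1474)²/86.1474 = 35.3027
  (100 − 155.1474)²/155.1474 = 19.6022
  (155 − 99.8526)²/99.8526 = 30.4573
χ² = 22.7208 + 35.3027 + 19.6022 + 30.4573 = 108.083

108.083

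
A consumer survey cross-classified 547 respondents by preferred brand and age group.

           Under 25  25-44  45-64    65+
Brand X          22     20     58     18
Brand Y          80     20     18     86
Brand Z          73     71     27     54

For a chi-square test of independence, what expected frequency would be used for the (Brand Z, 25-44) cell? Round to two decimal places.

45.66

Row total (Brand Z) = 225; column total (25-44) = 111; grand total N = 547.
Expected count = (row total × column total) / N = 225 × 111 / 547 = 45.66.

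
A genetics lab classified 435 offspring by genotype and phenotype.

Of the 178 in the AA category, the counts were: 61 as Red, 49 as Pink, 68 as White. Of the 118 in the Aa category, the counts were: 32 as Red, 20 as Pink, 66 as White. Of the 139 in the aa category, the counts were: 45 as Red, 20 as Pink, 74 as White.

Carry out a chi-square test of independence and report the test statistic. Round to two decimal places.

14.65

Row totals: 178, 118, 139. Column totals: 138, 89, 208. Grand total N = 435.
Expected counts (row total × column total / N):
  AA, Red: 178×138/435 = 56.469
  AA, Pink: 178×89/435 = 36.418
  AA, White: 178×208/435 = 85.113
  Aa, Red: 118×138/435 = 37.434
  Aa, Pink: 118×89/435 = 24.143
  Aa, White: 118×208/435 = 56.423
  aa, Red: 139×138/435 = 44.097
  aa, Pink: 139×89/435 = 28.439
  aa, White: 139×208/435 = 66.464
Contributions (O − E)²/E:
  (61 − 56.469)²/56.469 = 0.3636
  (49 − 36.418)²/36.418 = 4.3469
  (68 − 85.113)²/85.113 = 3.4408
  (32 − 37.434)²/37.434 = 0.7888
  (20 − 24.143)²/24.143 = 0.7109
  (66 − 56.423)²/56.423 = 1.6256
  (45 − 44.097)²/44.097 = 0.0185
  (20 − 28.439)²/28.439 = 2.5042
  (74 − 66.464)²/66.464 = 0.8545
χ² = 0.3636 + 4.3469 + 3.4408 + 0.7888 + 0.7109 + 1.6256 + 0.0185 + 2.5042 + 0.8545 = 14.65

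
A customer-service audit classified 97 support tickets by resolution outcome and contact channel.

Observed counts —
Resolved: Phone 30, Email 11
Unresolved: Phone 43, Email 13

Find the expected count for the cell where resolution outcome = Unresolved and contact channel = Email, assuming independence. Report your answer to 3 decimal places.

13.856

Row total (Unresolved) = 56; column total (Email) = 24; grand total N = 97.
Expected count = (row total × column total) / N = 56 × 24 / 97 = 13.856.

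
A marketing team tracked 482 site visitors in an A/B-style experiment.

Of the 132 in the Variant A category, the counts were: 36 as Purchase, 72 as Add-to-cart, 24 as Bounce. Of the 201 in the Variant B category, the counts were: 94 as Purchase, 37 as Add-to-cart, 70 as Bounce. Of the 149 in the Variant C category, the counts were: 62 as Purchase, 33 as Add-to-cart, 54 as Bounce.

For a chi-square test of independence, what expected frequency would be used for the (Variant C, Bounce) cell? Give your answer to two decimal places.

45.75

Row total (Variant C) = 149; column total (Bounce) = 148; grand total N = 482.
Expected count = (row total × column total) / N = 149 × 148 / 482 = 45.75.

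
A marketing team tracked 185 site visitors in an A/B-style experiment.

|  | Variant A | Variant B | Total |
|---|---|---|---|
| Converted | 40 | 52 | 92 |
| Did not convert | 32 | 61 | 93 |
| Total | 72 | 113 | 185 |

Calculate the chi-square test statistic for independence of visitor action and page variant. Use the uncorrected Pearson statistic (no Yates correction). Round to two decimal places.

1.60

Grand total N = 185.
Expected counts (row total × column total / N):
  Converted, Variant A: 92×72/185 = 35.805
  Converted, Variant B: 92×113/185 = 56.195
  Did not convert, Variant A: 93×72/185 = 36.195
  Did not convert, Variant B: 93×113/185 = 56.805
Contributions (O − E)²/E:
  (40 − 35.805)²/35.805 = 0.4915
  (52 − 56.195)²/56.195 = 0.3132
  (32 − 36.195)²/36.195 = 0.4862
  (61 − 56.805)²/56.805 = 0.3098
χ² = 0.4915 + 0.3132 + 0.4862 + 0.3098 = 1.60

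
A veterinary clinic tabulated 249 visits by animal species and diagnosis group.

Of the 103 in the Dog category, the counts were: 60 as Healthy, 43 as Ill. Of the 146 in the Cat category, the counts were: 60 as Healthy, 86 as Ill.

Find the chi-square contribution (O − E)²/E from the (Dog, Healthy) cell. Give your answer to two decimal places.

Row total (Dog) = 103; column total (Healthy) = 120; N = 249.
Expected count E = 103 × 120 / 249 = 49.639.
Contribution = (O − E)²/E = (60 − 49.639)² / 49.639 = 2.16.

2.16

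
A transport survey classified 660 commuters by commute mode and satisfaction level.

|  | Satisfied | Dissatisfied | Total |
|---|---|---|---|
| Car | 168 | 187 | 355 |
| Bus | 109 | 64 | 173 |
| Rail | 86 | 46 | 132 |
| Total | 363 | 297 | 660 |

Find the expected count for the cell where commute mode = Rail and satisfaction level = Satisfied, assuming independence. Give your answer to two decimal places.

72.60

Row total (Rail) = 132; column total (Satisfied) = 363; grand total N = 660.
Expected count = (row total × column total) / N = 132 × 363 / 660 = 72.60.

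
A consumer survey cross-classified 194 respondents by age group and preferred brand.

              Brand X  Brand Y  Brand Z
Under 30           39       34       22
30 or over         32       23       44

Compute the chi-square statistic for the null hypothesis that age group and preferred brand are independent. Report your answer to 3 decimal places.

10.068

Row totals: 95, 99. Column totals: 71, 57, 66. Grand total N = 194.
Expected counts (row total × column total / N):
  Under 30, Brand X: 95×71/194 = 34.7680
  Under 30, Brand Y: 95×57/194 = 27.9124
  Under 30, Brand Z: 95×66/194 = 32.3196
  30 or over, Brand X: 99×71/194 = 36.2320
  30 or over, Brand Y: 99×57/194 = 29.0876
  30 or over, Brand Z: 99×66/194 = 33.6804
Contributions (O − E)²/E:
  (39 − 34.7680)²/34.7680 = 0.5151
  (34 − 27.9124)²/27.9124 = 1.3277
  (22 − 32.3196)²/32.3196 = 3.2950
  (32 − 36.2320)²/36.2320 = 0.4943
  (23 − 29.0876)²/29.0876 = 1.2740
  (44 − 33.6804)²/33.6804 = 3.1619
χ² = 0.5151 + 1.3277 + 3.2950 + 0.4943 + 1.2740 + 3.1619 = 10.068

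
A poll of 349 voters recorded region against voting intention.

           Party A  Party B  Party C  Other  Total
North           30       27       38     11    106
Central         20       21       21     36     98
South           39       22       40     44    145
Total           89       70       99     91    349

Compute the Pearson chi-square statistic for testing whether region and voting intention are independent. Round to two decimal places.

Grand total N = 349.
Expected counts (row total × column total / N):
  North, Party A: 106×89/349 = 27.032
  North, Party B: 106×70/349 = 21.261
  North, Party C: 106×99/349 = 30.069
  North, Other: 106×91/349 = 27.639
  Central, Party A: 98×89/349 = 24.991
  Central, Party B: 98×70/349 = 19.656
  Central, Party C: 98×99/349 = 27.799
  Central, Other: 98×91/349 = 25.553
  South, Party A: 145×89/349 = 36.977
  South, Party B: 145×70/349 = 29.083
  South, Party C: 145×99/349 = 41.132
  South, Other: 145×91/349 = 37.808
Contributions (O − E)²/E:
  (30 − 27.032)²/27.032 = 0.3259
  (27 − 21.261)²/21.261 = 1.5491
  (38 − 30.069)²/30.069 = 2.0919
  (11 − 27.639)²/27.639 = 10.0169
  (20 − 24.991)²/24.991 = 0.9968
  (21 − 19.656)²/19.656 = 0.0919
  (21 − 27.799)²/27.799 = 1.6629
  (36 − 25.553)²/25.553 = 4.2711
  (39 − 36.977)²/36.977 = 0.1107
  (22 − 29.083)²/29.083 = 1.7250
  (40 − 41.132)²/41.132 = 0.0312
  (44 − 37.808)²/37.808 = 1.0141
χ² = 0.3259 + 1.5491 + 2.0919 + 10.0169 + 0.9968 + 0.0919 + 1.6629 + 4.2711 + 0.1107 + 1.7250 + 0.0312 + 1.0141 = 23.89

23.89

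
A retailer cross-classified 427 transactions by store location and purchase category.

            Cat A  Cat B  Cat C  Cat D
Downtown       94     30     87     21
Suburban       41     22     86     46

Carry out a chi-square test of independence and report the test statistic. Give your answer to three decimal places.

28.379

Row totals: 232, 195. Column totals: 135, 52, 173, 67. Grand total N = 427.
Expected counts (row total × column total / N):
  Downtown, Cat A: 232×135/427 = 73.3489
  Downtown, Cat B: 232×52/427 = 28.2529
  Downtown, Cat C: 232×173/427 = 93.9953
  Downtown, Cat D: 232×67/427 = 36.4028
  Suburban, Cat A: 195×135/427 = 61.6511
  Suburban, Cat B: 195×52/427 = 23.7471
  Suburban, Cat C: 195×173/427 = 79.0047
  Suburban, Cat D: 195×67/427 = 30.5972
Contributions (O − E)²/E:
  (94 − 73.3489)²/73.3489 = 5.8142
  (30 − 28.2529)²/28.2529 = 0.1080
  (87 − 93.9953)²/93.9953 = 0.5206
  (21 − 36.4028)²/36.4028 = 6.5173
  (41 − 61.6511)²/61.6511 = 6.9174
  (22 − 23.7471)²/23.7471 = 0.1285
  (86 − 79.0047)²/79.0047 = 0.6194
  (46 − 30.5972)²/30.5972 = 7.7539
χ² = 5.8142 + 0.1080 + 0.5206 + 6.5173 + 6.9174 + 0.1285 + 0.6194 + 7.7539 = 28.379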